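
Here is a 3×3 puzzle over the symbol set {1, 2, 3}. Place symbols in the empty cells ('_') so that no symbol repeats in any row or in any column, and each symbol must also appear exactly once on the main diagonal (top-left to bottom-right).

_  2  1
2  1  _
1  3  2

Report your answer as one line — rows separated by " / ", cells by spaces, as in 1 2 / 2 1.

3 2 1 / 2 1 3 / 1 3 2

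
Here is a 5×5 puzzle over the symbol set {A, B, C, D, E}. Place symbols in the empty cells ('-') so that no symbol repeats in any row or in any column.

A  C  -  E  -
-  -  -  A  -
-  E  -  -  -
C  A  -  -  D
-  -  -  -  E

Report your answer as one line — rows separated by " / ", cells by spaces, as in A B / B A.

(r1,c5) = B
(r2,c5) = C
(r3,c5) = A
(r4,c4) = B
(r1,c3) = D
(r4,c3) = E
(r2,c3) = B
(r3,c3) = C
(r3,c4) = D
(r5,c3) = A
(r5,c4) = C
(r2,c2) = D
(r3,c1) = B
(r5,c1) = D
(r5,c2) = B
(r2,c1) = E

A C D E B / E D B A C / B E C D A / C A E B D / D B A C E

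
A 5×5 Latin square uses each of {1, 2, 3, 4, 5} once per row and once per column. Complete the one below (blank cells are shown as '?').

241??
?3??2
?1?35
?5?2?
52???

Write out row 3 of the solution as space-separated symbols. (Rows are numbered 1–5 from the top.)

At row 1, column 4: row 1 has {1,2,4}; column 4 has {2,3}; that leaves 5.
At row 1, column 5: row 1 has {1,2,4,5}; column 5 has {2,5}; that leaves 3.
At row 3, column 1: row 3 has {1,3,5}; column 1 has {2,5}; that leaves 4.
At row 3, column 3: row 3 has {1,3,4,5}; column 3 has {1}; that leaves 2.

4 1 2 3 5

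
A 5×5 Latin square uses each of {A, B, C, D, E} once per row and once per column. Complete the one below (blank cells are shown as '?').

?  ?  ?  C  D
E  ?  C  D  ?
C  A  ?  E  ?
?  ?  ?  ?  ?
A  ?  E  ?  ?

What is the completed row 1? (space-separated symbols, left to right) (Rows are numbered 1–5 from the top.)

B E A C D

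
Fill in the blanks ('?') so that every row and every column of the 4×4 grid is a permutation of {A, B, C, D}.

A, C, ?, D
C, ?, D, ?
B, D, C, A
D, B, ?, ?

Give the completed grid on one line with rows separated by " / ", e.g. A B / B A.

(r1,c3) = B
(r2,c2) = A
(r2,c4) = B
(r4,c3) = A
(r4,c4) = C

A C B D / C A D B / B D C A / D B A C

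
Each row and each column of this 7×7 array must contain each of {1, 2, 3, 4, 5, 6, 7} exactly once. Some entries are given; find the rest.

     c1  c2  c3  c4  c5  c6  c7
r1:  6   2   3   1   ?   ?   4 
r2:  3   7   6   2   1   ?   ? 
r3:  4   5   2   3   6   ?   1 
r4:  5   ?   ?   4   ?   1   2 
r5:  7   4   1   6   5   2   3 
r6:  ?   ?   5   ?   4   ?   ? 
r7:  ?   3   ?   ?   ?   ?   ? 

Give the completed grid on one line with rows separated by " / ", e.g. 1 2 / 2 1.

row 1 has {1,2,3,4,6}; column 5 has {1,4,5,6} — only 7 is left for (r1,c5).
row 1 has {1,2,3,4,6,7}; column 6 has {1,2} — only 5 is left for (r1,c6).
row 2 has {1,2,3,6,7}; column 6 has {1,2,5} — only 4 is left for (r2,c6).
row 2 has {1,2,3,4,6,7}; column 7 has {1,2,3,4} — only 5 is left for (r2,c7).
row 3 has {1,2,3,4,5,6}; column 6 has {1,2,4,5} — only 7 is left for (r3,c6).
row 4 has {1,2,4,5}; column 2 has {2,3,4,5,7} — only 6 is left for (r4,c2).
row 4 has {1,2,4,5,6}; column 3 has {1,2,3,5,6} — only 7 is left for (r4,c3).
row 4 has {1,2,4,5,6,7}; column 5 has {1,4,5,6,7} — only 3 is left for (r4,c5).
row 6 has {4,5}; column 2 has {2,3,4,5,6,7} — only 1 is left for (r6,c2).
row 6 has {1,4,5}; column 4 has {1,2,3,4,6} — only 7 is left for (r6,c4).
row 6 has {1,4,5,7}; column 7 has {1,2,3,4,5} — only 6 is left for (r6,c7).
row 7 has {3}; column 3 has {1,2,3,5,6,7} — only 4 is left for (r7,c3).
row 7 has {3,4}; column 4 has {1,2,3,4,6,7} — only 5 is left for (r7,c4).
row 7 has {3,4,5}; column 5 has {1,3,4,5,6,7} — only 2 is left for (r7,c5).
row 7 has {2,3,4,5}; column 6 has {1,2,4,5,7} — only 6 is left for (r7,c6).
row 7 has {2,3,4,5,6}; column 7 has {1,2,3,4,5,6} — only 7 is left for (r7,c7).
row 6 has {1,4,5,6,7}; column 1 has {3,4,5,6,7} — only 2 is left for (r6,c1).
row 6 has {1,2,4,5,6,7}; column 6 has {1,2,4,5,6,7} — only 3 is left for (r6,c6).
row 7 has {2,3,4,5,6,7}; column 1 has {2,3,4,5,6,7} — only 1 is left for (r7,c1).

6 2 3 1 7 5 4 / 3 7 6 2 1 4 5 / 4 5 2 3 6 7 1 / 5 6 7 4 3 1 2 / 7 4 1 6 5 2 3 / 2 1 5 7 4 3 6 / 1 3 4 5 2 6 7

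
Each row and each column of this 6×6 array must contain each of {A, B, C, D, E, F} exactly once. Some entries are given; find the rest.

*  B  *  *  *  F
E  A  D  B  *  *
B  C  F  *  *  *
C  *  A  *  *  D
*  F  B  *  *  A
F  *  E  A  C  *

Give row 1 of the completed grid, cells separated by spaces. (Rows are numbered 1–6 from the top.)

A B C E D F

Cell (r1,c3): row 1 has {B,F}; column 3 has {A,B,D,E,F} → C.
Cell (r2,c5): row 2 has {A,B,D,E}; column 5 has {C} → F.
Cell (r2,c6): row 2 has {A,B,D,E,F}; column 6 has {A,D,F} → C.
Cell (r3,c6): row 3 has {B,C,F}; column 6 has {A,C,D,F} → E.
Cell (r4,c2): row 4 has {A,C,D}; column 2 has {A,B,C,F} → E.
Cell (r4,c4): row 4 has {A,C,D,E}; column 4 has {A,B} → F.
Cell (r4,c5): row 4 has {A,C,D,E,F}; column 5 has {C,F} → B.
Cell (r5,c1): row 5 has {A,B,F}; column 1 has {B,C,E,F} → D.
Cell (r5,c5): row 5 has {A,B,D,F}; column 5 has {B,C,F} → E.
Cell (r6,c2): row 6 has {A,C,E,F}; column 2 has {A,B,C,E,F} → D.
Cell (r6,c6): row 6 has {A,C,D,E,F}; column 6 has {A,C,D,E,F} → B.
Cell (r1,c1): row 1 has {B,C,F}; column 1 has {B,C,D,E,F} → A.
Cell (r1,c5): row 1 has {A,B,C,F}; column 5 has {B,C,E,F} → D.
Cell (r3,c4): row 3 has {B,C,E,F}; column 4 has {A,B,F} → D.
Cell (r3,c5): row 3 has {B,C,D,E,F}; column 5 has {B,C,D,E,F} → A.
Cell (r5,c4): row 5 has {A,B,D,E,F}; column 4 has {A,B,D,F} → C.
Cell (r1,c4): row 1 has {A,B,C,D,F}; column 4 has {A,B,C,D,F} → E.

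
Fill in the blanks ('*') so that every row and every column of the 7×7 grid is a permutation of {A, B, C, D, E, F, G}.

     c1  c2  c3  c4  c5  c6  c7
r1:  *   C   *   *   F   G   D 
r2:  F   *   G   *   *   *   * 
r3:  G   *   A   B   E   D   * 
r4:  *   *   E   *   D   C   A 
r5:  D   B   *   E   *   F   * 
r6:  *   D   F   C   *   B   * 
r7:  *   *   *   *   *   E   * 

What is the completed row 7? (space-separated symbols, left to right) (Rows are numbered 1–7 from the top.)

C A D G B E F

(r1,c3): row 1 has {C,D,F,G}; column 3 has {A,E,F,G}, so it must be B.
(r1,c4): row 1 has {B,C,D,F,G}; column 4 has {B,C,E}, so it must be A.
(r2,c4): row 2 has {F,G}; column 4 has {A,B,C,E}, so it must be D.
(r2,c6): row 2 has {D,F,G}; column 6 has {B,C,D,E,F,G}, so it must be A.
(r3,c2): row 3 has {A,B,D,E,G}; column 2 has {B,C,D}, so it must be F.
(r3,c7): row 3 has {A,B,D,E,F,G}; column 7 has {A,D}, so it must be C.
(r4,c1): row 4 has {A,C,D,E}; column 1 has {D,F,G}, so it must be B.
(r4,c2): row 4 has {A,B,C,D,E}; column 2 has {B,C,D,F}, so it must be G.
(r4,c4): row 4 has {A,B,C,D,E,G}; column 4 has {A,B,C,D,E}, so it must be F.
(r5,c3): row 5 has {B,D,E,F}; column 3 has {A,B,E,F,G}, so it must be C.
(r5,c7): row 5 has {B,C,D,E,F}; column 7 has {A,C,D}, so it must be G.
(r6,c7): row 6 has {B,C,D,F}; column 7 has {A,C,D,G}, so it must be E.
(r7,c2): row 7 has {E}; column 2 has {B,C,D,F,G}, so it must be A.
(r7,c3): row 7 has {A,E}; column 3 has {A,B,C,E,F,G}, so it must be D.
(r7,c4): row 7 has {A,D,E}; column 4 has {A,B,C,D,E,F}, so it must be G.
(r1,c1): row 1 has {A,B,C,D,F,G}; column 1 has {B,D,F,G}, so it must be E.
(r2,c2): row 2 has {A,D,F,G}; column 2 has {A,B,C,D,F,G}, so it must be E.
(r2,c7): row 2 has {A,D,E,F,G}; column 7 has {A,C,D,E,G}, so it must be B.
(r5,c5): row 5 has {B,C,D,E,F,G}; column 5 has {D,E,F}, so it must be A.
(r6,c1): row 6 has {B,C,D,E,F}; column 1 has {B,D,E,F,G}, so it must be A.
(r6,c5): row 6 has {A,B,C,D,E,F}; column 5 has {A,D,E,F}, so it must be G.
(r7,c1): row 7 has {A,D,E,G}; column 1 has {A,B,D,E,F,G}, so it must be C.
(r7,c5): row 7 has {A,C,D,E,G}; column 5 has {A,D,E,F,G}, so it must be B.
(r7,c7): row 7 has {A,B,C,D,E,G}; column 7 has {A,B,C,D,E,G}, so it must be F.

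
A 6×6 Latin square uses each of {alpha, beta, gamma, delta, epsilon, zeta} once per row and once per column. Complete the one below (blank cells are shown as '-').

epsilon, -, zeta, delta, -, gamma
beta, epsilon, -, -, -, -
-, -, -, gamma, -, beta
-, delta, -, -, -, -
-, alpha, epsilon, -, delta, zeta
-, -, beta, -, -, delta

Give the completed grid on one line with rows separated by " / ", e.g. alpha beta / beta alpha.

epsilon beta zeta delta alpha gamma / beta epsilon delta zeta gamma alpha / delta zeta alpha gamma epsilon beta / zeta delta gamma alpha beta epsilon / gamma alpha epsilon beta delta zeta / alpha gamma beta epsilon zeta delta

(r1,c2) = beta
(r1,c5) = alpha
(r2,c6) = alpha
(r3,c2) = zeta
(r3,c5) = epsilon
(r4,c6) = epsilon
(r5,c1) = gamma
(r5,c4) = beta
(r6,c2) = gamma
(r6,c5) = zeta
(r2,c4) = zeta
(r2,c5) = gamma
(r4,c4) = alpha
(r4,c5) = beta
(r6,c1) = alpha
(r6,c4) = epsilon
(r2,c3) = delta
(r3,c1) = delta
(r3,c3) = alpha
(r4,c1) = zeta
(r4,c3) = gamma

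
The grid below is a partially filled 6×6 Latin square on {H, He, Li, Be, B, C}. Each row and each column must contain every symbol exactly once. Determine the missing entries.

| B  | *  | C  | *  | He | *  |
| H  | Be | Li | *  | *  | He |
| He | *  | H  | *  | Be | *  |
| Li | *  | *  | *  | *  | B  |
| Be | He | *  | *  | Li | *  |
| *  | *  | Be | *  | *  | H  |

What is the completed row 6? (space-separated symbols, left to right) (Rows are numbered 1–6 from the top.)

At row 4, column 3: row 4 has {Li,B}; column 3 has {H,Li,Be,C}; that leaves He.
At row 5, column 3: row 5 has {He,Li,Be}; column 3 has {H,He,Li,Be,C}; that leaves B.
At row 5, column 6: row 5 has {He,Li,Be,B}; column 6 has {H,He,B}; that leaves C.
At row 6, column 1: row 6 has {H,Be}; column 1 has {H,He,Li,Be,B}; that leaves C.
At row 6, column 5: row 6 has {H,Be,C}; column 5 has {He,Li,Be}; that leaves B.
At row 2, column 5: row 2 has {H,He,Li,Be}; column 5 has {He,Li,Be,B}; that leaves C.
At row 3, column 6: row 3 has {H,He,Be}; column 6 has {H,He,B,C}; that leaves Li.
At row 4, column 5: row 4 has {He,Li,B}; column 5 has {He,Li,Be,B,C}; that leaves H.
At row 5, column 4: row 5 has {He,Li,Be,B,C}; column 4 is empty so far; that leaves H.
At row 6, column 2: row 6 has {H,Be,B,C}; column 2 has {He,Be}; that leaves Li.
At row 6, column 4: row 6 has {H,Li,Be,B,C}; column 4 has {H}; that leaves He.

C Li Be He B H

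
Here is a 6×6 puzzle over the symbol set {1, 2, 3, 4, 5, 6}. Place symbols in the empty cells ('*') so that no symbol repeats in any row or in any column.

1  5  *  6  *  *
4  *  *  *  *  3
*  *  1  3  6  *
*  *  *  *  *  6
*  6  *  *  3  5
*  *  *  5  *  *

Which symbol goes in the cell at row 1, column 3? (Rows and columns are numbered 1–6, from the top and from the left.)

row 5 has {3,5,6}; column 1 has {1,4} — only 2 is left for (r5,c1).
row 5 has {2,3,5,6}; column 3 has {1} — only 4 is left for (r5,c3).
row 5 has {2,3,4,5,6}; column 4 has {3,5,6} — only 1 is left for (r5,c4).
row 2 has {3,4}; column 4 has {1,3,5,6} — only 2 is left for (r2,c4).
row 3 has {1,3,6}; column 1 has {1,2,4} — only 5 is left for (r3,c1).
row 4 has {6}; column 1 has {1,2,4,5} — only 3 is left for (r4,c1).
row 4 has {3,6}; column 4 has {1,2,3,5,6} — only 4 is left for (r4,c4).
row 6 has {5}; column 1 has {1,2,3,4,5} — only 6 is left for (r6,c1).
row 2 has {2,3,4}; column 2 has {5,6} — only 1 is left for (r2,c2).
row 2 has {1,2,3,4}; column 5 has {3,6} — only 5 is left for (r2,c5).
row 4 has {3,4,6}; column 2 has {1,5,6} — only 2 is left for (r4,c2).
row 4 has {2,3,4,6}; column 3 has {1,4} — only 5 is left for (r4,c3).
row 4 has {2,3,4,5,6}; column 5 has {3,5,6} — only 1 is left for (r4,c5).
row 2 has {1,2,3,4,5}; column 3 has {1,4,5} — only 6 is left for (r2,c3).
row 3 has {1,3,5,6}; column 2 has {1,2,5,6} — only 4 is left for (r3,c2).
row 3 has {1,3,4,5,6}; column 6 has {3,5,6} — only 2 is left for (r3,c6).
row 6 has {5,6}; column 2 has {1,2,4,5,6} — only 3 is left for (r6,c2).
row 6 has {3,5,6}; column 3 has {1,4,5,6} — only 2 is left for (r6,c3).
row 6 has {2,3,5,6}; column 5 has {1,3,5,6} — only 4 is left for (r6,c5).
row 6 has {2,3,4,5,6}; column 6 has {2,3,5,6} — only 1 is left for (r6,c6).
row 1 has {1,5,6}; column 3 has {1,2,4,5,6} — only 3 is left for (r1,c3).

3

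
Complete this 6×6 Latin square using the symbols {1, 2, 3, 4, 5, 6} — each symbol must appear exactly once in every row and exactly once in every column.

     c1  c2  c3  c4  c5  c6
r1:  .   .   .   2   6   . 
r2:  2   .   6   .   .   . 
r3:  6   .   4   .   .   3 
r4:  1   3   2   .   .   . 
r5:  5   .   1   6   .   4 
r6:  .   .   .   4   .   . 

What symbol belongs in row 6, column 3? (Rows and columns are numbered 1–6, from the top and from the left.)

5

(r4,c4) = 5
(r4,c5) = 4
(r4,c6) = 6
(r5,c2) = 2
(r5,c5) = 3
(r6,c1) = 3
(r6,c3) = 5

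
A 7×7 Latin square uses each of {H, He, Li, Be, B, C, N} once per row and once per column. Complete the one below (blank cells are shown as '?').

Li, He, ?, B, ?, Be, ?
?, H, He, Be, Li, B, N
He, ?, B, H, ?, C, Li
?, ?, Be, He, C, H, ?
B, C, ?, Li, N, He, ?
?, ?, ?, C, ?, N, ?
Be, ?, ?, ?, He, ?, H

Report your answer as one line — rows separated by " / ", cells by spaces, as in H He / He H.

Li He N B H Be C / C H He Be Li B N / He N B H Be C Li / N Li Be He C H B / B C H Li N He Be / H Be Li C B N He / Be B C N He Li H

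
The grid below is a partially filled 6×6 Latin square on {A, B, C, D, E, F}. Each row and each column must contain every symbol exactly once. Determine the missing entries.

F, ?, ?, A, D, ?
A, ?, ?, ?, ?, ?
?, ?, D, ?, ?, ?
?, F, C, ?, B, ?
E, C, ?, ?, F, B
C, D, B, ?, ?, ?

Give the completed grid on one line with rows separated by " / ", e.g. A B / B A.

F B E A D C / A E F B C D / B A D C E F / D F C E B A / E C A D F B / C D B F A E

Cell (r1,c3): row 1 has {A,D,F}; column 3 has {B,C,D} → E.
Cell (r1,c6): row 1 has {A,D,E,F}; column 6 has {B} → C.
Cell (r2,c3): row 2 has {A}; column 3 has {B,C,D,E} → F.
Cell (r3,c1): row 3 has {D}; column 1 has {A,C,E,F} → B.
Cell (r4,c1): row 4 has {B,C,F}; column 1 has {A,B,C,E,F} → D.
Cell (r4,c4): row 4 has {B,C,D,F}; column 4 has {A} → E.
Cell (r4,c6): row 4 has {B,C,D,E,F}; column 6 has {B,C} → A.
Cell (r5,c3): row 5 has {B,C,E,F}; column 3 has {B,C,D,E,F} → A.
Cell (r5,c4): row 5 has {A,B,C,E,F}; column 4 has {A,E} → D.
Cell (r6,c4): row 6 has {B,C,D}; column 4 has {A,D,E} → F.
Cell (r6,c6): row 6 has {B,C,D,F}; column 6 has {A,B,C} → E.
Cell (r1,c2): row 1 has {A,C,D,E,F}; column 2 has {C,D,F} → B.
Cell (r2,c2): row 2 has {A,F}; column 2 has {B,C,D,F} → E.
Cell (r2,c5): row 2 has {A,E,F}; column 5 has {B,D,F} → C.
Cell (r2,c6): row 2 has {A,C,E,F}; column 6 has {A,B,C,E} → D.
Cell (r3,c2): row 3 has {B,D}; column 2 has {B,C,D,E,F} → A.
Cell (r3,c4): row 3 has {A,B,D}; column 4 has {A,D,E,F} → C.
Cell (r3,c5): row 3 has {A,B,C,D}; column 5 has {B,C,D,F} → E.
Cell (r3,c6): row 3 has {A,B,C,D,E}; column 6 has {A,B,C,D,E} → F.
Cell (r6,c5): row 6 has {B,C,D,E,F}; column 5 has {B,C,D,E,F} → A.
Cell (r2,c4): row 2 has {A,C,D,E,F}; column 4 has {A,C,D,E,F} → B.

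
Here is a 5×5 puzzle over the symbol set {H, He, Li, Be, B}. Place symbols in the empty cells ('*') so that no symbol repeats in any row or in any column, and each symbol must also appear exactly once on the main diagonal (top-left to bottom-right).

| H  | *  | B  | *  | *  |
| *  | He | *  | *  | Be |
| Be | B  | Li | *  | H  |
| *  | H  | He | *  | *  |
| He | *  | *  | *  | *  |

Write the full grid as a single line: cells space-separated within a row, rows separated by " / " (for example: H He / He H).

H Be B Li He / Li He H B Be / Be B Li He H / B H He Be Li / He Li Be H B

(r2,c3) = H
(r3,c4) = He
(r5,c3) = Be
(r5,c5) = B
(r4,c4) = Be
(r4,c5) = Li
(r5,c2) = Li
(r5,c4) = H
(r1,c2) = Be
(r1,c4) = Li
(r1,c5) = He
(r2,c4) = B
(r4,c1) = B
(r2,c1) = Li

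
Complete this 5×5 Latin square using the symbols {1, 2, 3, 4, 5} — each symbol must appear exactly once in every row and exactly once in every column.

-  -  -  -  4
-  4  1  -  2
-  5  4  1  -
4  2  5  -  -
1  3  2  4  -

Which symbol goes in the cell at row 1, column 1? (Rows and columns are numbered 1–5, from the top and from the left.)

5

Cell (r1,c2): row 1 has {4}; column 2 has {2,3,4,5} → 1.
Cell (r1,c3): row 1 has {1,4}; column 3 has {1,2,4,5} → 3.
Cell (r3,c5): row 3 has {1,4,5}; column 5 has {2,4} → 3.
Cell (r4,c4): row 4 has {2,4,5}; column 4 has {1,4} → 3.
Cell (r4,c5): row 4 has {2,3,4,5}; column 5 has {2,3,4} → 1.
Cell (r5,c5): row 5 has {1,2,3,4}; column 5 has {1,2,3,4} → 5.
Cell (r2,c4): row 2 has {1,2,4}; column 4 has {1,3,4} → 5.
Cell (r3,c1): row 3 has {1,3,4,5}; column 1 has {1,4} → 2.
Cell (r1,c1): row 1 has {1,3,4}; column 1 has {1,2,4} → 5.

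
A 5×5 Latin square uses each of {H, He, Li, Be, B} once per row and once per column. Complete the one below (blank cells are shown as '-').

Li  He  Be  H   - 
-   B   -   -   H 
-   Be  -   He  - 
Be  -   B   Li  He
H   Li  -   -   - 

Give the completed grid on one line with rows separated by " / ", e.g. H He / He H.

(r1,c5): row 1 has {H,He,Li,Be}; column 5 has {H,He}, so it must be B.
(r2,c1): row 2 has {H,B}; column 1 has {H,Li,Be}, so it must be He.
(r2,c3): row 2 has {H,He,B}; column 3 has {Be,B}, so it must be Li.
(r2,c4): row 2 has {H,He,Li,B}; column 4 has {H,He,Li}, so it must be Be.
(r3,c1): row 3 has {He,Be}; column 1 has {H,He,Li,Be}, so it must be B.
(r3,c3): row 3 has {He,Be,B}; column 3 has {Li,Be,B}, so it must be H.
(r3,c5): row 3 has {H,He,Be,B}; column 5 has {H,He,B}, so it must be Li.
(r4,c2): row 4 has {He,Li,Be,B}; column 2 has {He,Li,Be,B}, so it must be H.
(r5,c3): row 5 has {H,Li}; column 3 has {H,Li,Be,B}, so it must be He.
(r5,c4): row 5 has {H,He,Li}; column 4 has {H,He,Li,Be}, so it must be B.
(r5,c5): row 5 has {H,He,Li,B}; column 5 has {H,He,Li,B}, so it must be Be.

Li He Be H B / He B Li Be H / B Be H He Li / Be H B Li He / H Li He B Be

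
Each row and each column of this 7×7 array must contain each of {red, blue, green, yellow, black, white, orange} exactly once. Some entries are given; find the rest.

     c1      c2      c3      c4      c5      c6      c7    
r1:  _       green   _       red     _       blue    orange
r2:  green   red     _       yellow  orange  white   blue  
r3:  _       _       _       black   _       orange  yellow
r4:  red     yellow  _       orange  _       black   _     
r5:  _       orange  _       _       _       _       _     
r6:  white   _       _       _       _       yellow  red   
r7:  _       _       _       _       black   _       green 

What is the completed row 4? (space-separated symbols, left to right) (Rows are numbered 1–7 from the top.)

red yellow blue orange green black white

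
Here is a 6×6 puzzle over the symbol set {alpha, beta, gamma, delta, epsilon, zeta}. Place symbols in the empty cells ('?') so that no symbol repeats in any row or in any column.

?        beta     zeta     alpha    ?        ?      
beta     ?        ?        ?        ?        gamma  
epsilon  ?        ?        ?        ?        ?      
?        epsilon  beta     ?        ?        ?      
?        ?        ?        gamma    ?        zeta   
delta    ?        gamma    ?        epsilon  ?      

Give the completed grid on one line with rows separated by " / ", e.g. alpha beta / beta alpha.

row 1 has {alpha,beta,zeta}; column 1 has {beta,delta,epsilon} — only gamma is left for (r1,c1).
row 1 has {alpha,beta,gamma,zeta}; column 5 has {epsilon} — only delta is left for (r1,c5).
row 1 has {alpha,beta,gamma,delta,zeta}; column 6 has {gamma,zeta} — only epsilon is left for (r1,c6).
row 5 has {gamma,zeta}; column 1 has {beta,gamma,delta,epsilon} — only alpha is left for (r5,c1).
row 5 has {alpha,gamma,zeta}; column 2 has {beta,epsilon} — only delta is left for (r5,c2).
row 5 has {alpha,gamma,delta,zeta}; column 3 has {beta,gamma,zeta} — only epsilon is left for (r5,c3).
row 5 has {alpha,gamma,delta,epsilon,zeta}; column 5 has {delta,epsilon} — only beta is left for (r5,c5).
row 4 has {beta,epsilon}; column 1 has {alpha,beta,gamma,delta,epsilon} — only zeta is left for (r4,c1).
row 4 has {beta,epsilon,zeta}; column 4 has {alpha,gamma} — only delta is left for (r4,c4).
row 4 has {beta,delta,epsilon,zeta}; column 6 has {gamma,epsilon,zeta} — only alpha is left for (r4,c6).
row 6 has {gamma,delta,epsilon}; column 6 has {alpha,gamma,epsilon,zeta} — only beta is left for (r6,c6).
row 3 has {epsilon}; column 6 has {alpha,beta,gamma,epsilon,zeta} — only delta is left for (r3,c6).
row 4 has {alpha,beta,delta,epsilon,zeta}; column 5 has {beta,delta,epsilon} — only gamma is left for (r4,c5).
row 6 has {beta,gamma,delta,epsilon}; column 4 has {alpha,gamma,delta} — only zeta is left for (r6,c4).
row 2 has {beta,gamma}; column 4 has {alpha,gamma,delta,zeta} — only epsilon is left for (r2,c4).
row 3 has {delta,epsilon}; column 3 has {beta,gamma,epsilon,zeta} — only alpha is left for (r3,c3).
row 3 has {alpha,delta,epsilon}; column 4 has {alpha,gamma,delta,epsilon,zeta} — only beta is left for (r3,c4).
row 3 has {alpha,beta,delta,epsilon}; column 5 has {beta,gamma,delta,epsilon} — only zeta is left for (r3,c5).
row 6 has {beta,gamma,delta,epsilon,zeta}; column 2 has {beta,delta,epsilon} — only alpha is left for (r6,c2).
row 2 has {beta,gamma,epsilon}; column 2 has {alpha,beta,delta,epsilon} — only zeta is left for (r2,c2).
row 2 has {beta,gamma,epsilon,zeta}; column 3 has {alpha,beta,gamma,epsilon,zeta} — only delta is left for (r2,c3).
row 2 has {beta,gamma,delta,epsilon,zeta}; column 5 has {beta,gamma,delta,epsilon,zeta} — only alpha is left for (r2,c5).
row 3 has {alpha,beta,delta,epsilon,zeta}; column 2 has {alpha,beta,delta,epsilon,zeta} — only gamma is left for (r3,c2).

gamma beta zeta alpha delta epsilon / beta zeta delta epsilon alpha gamma / epsilon gamma alpha beta zeta delta / zeta epsilon beta delta gamma alpha / alpha delta epsilon gamma beta zeta / delta alpha gamma zeta epsilon beta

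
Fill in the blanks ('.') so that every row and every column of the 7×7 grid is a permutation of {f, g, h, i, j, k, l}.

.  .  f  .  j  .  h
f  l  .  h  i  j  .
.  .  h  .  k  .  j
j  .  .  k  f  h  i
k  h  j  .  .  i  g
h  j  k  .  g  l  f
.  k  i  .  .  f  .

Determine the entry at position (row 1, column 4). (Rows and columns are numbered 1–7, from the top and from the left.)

At row 2, column 3: row 2 has {f,h,i,j,l}; column 3 has {f,h,i,j,k}; that leaves g.
At row 2, column 7: row 2 has {f,g,h,i,j,l}; column 7 has {f,g,h,i,j}; that leaves k.
At row 3, column 6: row 3 has {h,j,k}; column 6 has {f,h,i,j,l}; that leaves g.
At row 4, column 2: row 4 has {f,h,i,j,k}; column 2 has {h,j,k,l}; that leaves g.
At row 4, column 3: row 4 has {f,g,h,i,j,k}; column 3 has {f,g,h,i,j,k}; that leaves l.
At row 5, column 5: row 5 has {g,h,i,j,k}; column 5 has {f,g,i,j,k}; that leaves l.
At row 6, column 4: row 6 has {f,g,h,j,k,l}; column 4 has {h,k}; that leaves i.
At row 7, column 5: row 7 has {f,i,k}; column 5 has {f,g,i,j,k,l}; that leaves h.
At row 7, column 7: row 7 has {f,h,i,k}; column 7 has {f,g,h,i,j,k}; that leaves l.
At row 1, column 2: row 1 has {f,h,j}; column 2 has {g,h,j,k,l}; that leaves i.
At row 1, column 6: row 1 has {f,h,i,j}; column 6 has {f,g,h,i,j,l}; that leaves k.
At row 3, column 2: row 3 has {g,h,j,k}; column 2 has {g,h,i,j,k,l}; that leaves f.
At row 3, column 4: row 3 has {f,g,h,j,k}; column 4 has {h,i,k}; that leaves l.
At row 5, column 4: row 5 has {g,h,i,j,k,l}; column 4 has {h,i,k,l}; that leaves f.
At row 7, column 1: row 7 has {f,h,i,k,l}; column 1 has {f,h,j,k}; that leaves g.
At row 7, column 4: row 7 has {f,g,h,i,k,l}; column 4 has {f,h,i,k,l}; that leaves j.
At row 1, column 1: row 1 has {f,h,i,j,k}; column 1 has {f,g,h,j,k}; that leaves l.
At row 1, column 4: row 1 has {f,h,i,j,k,l}; column 4 has {f,h,i,j,k,l}; that leaves g.

g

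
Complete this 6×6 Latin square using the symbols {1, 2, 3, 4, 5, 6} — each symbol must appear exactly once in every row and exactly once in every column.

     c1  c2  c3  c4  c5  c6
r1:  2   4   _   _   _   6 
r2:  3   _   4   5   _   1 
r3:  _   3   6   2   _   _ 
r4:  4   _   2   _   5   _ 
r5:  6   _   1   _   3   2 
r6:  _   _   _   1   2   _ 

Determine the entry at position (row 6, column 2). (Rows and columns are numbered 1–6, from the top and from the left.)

Cell (r1,c4): row 1 has {2,4,6}; column 4 has {1,2,5} → 3.
Cell (r1,c5): row 1 has {2,3,4,6}; column 5 has {2,3,5} → 1.
Cell (r2,c5): row 2 has {1,3,4,5}; column 5 has {1,2,3,5} → 6.
Cell (r3,c5): row 3 has {2,3,6}; column 5 has {1,2,3,5,6} → 4.
Cell (r3,c6): row 3 has {2,3,4,6}; column 6 has {1,2,6} → 5.
Cell (r4,c4): row 4 has {2,4,5}; column 4 has {1,2,3,5} → 6.
Cell (r4,c6): row 4 has {2,4,5,6}; column 6 has {1,2,5,6} → 3.
Cell (r5,c2): row 5 has {1,2,3,6}; column 2 has {3,4} → 5.
Cell (r5,c4): row 5 has {1,2,3,5,6}; column 4 has {1,2,3,5,6} → 4.
Cell (r6,c1): row 6 has {1,2}; column 1 has {2,3,4,6} → 5.
Cell (r6,c2): row 6 has {1,2,5}; column 2 has {3,4,5} → 6.

6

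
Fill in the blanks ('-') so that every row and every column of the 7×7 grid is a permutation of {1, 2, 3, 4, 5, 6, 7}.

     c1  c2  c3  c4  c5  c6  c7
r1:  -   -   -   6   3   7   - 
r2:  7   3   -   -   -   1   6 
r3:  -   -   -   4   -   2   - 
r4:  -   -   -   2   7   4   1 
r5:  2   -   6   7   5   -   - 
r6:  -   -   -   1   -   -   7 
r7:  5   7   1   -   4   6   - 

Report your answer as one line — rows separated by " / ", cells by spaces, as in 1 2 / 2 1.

(r2,c4) = 5
(r2,c5) = 2
(r5,c6) = 3
(r5,c7) = 4
(r6,c5) = 6
(r6,c6) = 5
(r7,c4) = 3
(r7,c7) = 2
(r1,c7) = 5
(r2,c3) = 4
(r3,c5) = 1
(r3,c7) = 3
(r5,c2) = 1
(r1,c3) = 2
(r3,c1) = 6
(r3,c2) = 5
(r3,c3) = 7
(r4,c1) = 3
(r4,c2) = 6
(r4,c3) = 5
(r6,c1) = 4
(r6,c2) = 2
(r6,c3) = 3
(r1,c1) = 1
(r1,c2) = 4

1 4 2 6 3 7 5 / 7 3 4 5 2 1 6 / 6 5 7 4 1 2 3 / 3 6 5 2 7 4 1 / 2 1 6 7 5 3 4 / 4 2 3 1 6 5 7 / 5 7 1 3 4 6 2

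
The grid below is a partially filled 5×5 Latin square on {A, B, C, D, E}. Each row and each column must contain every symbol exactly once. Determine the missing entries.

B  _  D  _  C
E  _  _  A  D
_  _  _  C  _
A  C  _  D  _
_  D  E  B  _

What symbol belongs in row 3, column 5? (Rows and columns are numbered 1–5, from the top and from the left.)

B

Cell (r1,c4): row 1 has {B,C,D}; column 4 has {A,B,C,D} → E.
Cell (r2,c2): row 2 has {A,D,E}; column 2 has {C,D} → B.
Cell (r2,c3): row 2 has {A,B,D,E}; column 3 has {D,E} → C.
Cell (r3,c1): row 3 has {C}; column 1 has {A,B,E} → D.
Cell (r4,c3): row 4 has {A,C,D}; column 3 has {C,D,E} → B.
Cell (r4,c5): row 4 has {A,B,C,D}; column 5 has {C,D} → E.
Cell (r5,c1): row 5 has {B,D,E}; column 1 has {A,B,D,E} → C.
Cell (r5,c5): row 5 has {B,C,D,E}; column 5 has {C,D,E} → A.
Cell (r1,c2): row 1 has {B,C,D,E}; column 2 has {B,C,D} → A.
Cell (r3,c2): row 3 has {C,D}; column 2 has {A,B,C,D} → E.
Cell (r3,c3): row 3 has {C,D,E}; column 3 has {B,C,D,E} → A.
Cell (r3,c5): row 3 has {A,C,D,E}; column 5 has {A,C,D,E} → B.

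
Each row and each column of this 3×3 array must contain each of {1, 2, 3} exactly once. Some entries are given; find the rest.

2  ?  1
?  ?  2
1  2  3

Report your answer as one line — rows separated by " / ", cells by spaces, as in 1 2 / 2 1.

2 3 1 / 3 1 2 / 1 2 3

(r1,c2) = 3
(r2,c1) = 3
(r2,c2) = 1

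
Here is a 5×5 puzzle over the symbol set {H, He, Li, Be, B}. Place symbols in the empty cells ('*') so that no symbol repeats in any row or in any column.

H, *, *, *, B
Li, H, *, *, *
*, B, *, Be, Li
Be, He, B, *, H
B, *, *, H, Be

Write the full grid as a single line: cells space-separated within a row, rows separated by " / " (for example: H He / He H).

row 2 has {H,Li}; column 5 has {H,Li,Be,B} — only He is left for (r2,c5).
row 3 has {Li,Be,B}; column 1 has {H,Li,Be,B} — only He is left for (r3,c1).
row 3 has {He,Li,Be,B}; column 3 has {B} — only H is left for (r3,c3).
row 4 has {H,He,Be,B}; column 4 has {H,Be} — only Li is left for (r4,c4).
row 5 has {H,Be,B}; column 2 has {H,He,B} — only Li is left for (r5,c2).
row 5 has {H,Li,Be,B}; column 3 has {H,B} — only He is left for (r5,c3).
row 1 has {H,B}; column 2 has {H,He,Li,B} — only Be is left for (r1,c2).
row 1 has {H,Be,B}; column 3 has {H,He,B} — only Li is left for (r1,c3).
row 1 has {H,Li,Be,B}; column 4 has {H,Li,Be} — only He is left for (r1,c4).
row 2 has {H,He,Li}; column 3 has {H,He,Li,B} — only Be is left for (r2,c3).
row 2 has {H,He,Li,Be}; column 4 has {H,He,Li,Be} — only B is left for (r2,c4).

H Be Li He B / Li H Be B He / He B H Be Li / Be He B Li H / B Li He H Be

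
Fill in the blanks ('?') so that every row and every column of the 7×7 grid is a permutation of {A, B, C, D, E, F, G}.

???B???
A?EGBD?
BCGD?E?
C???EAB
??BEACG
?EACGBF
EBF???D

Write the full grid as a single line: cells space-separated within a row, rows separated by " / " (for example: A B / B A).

Cell (r2,c2): row 2 has {A,B,D,E,G}; column 2 has {B,C,E} → F.
Cell (r2,c7): row 2 has {A,B,D,E,F,G}; column 7 has {B,D,F,G} → C.
Cell (r3,c5): row 3 has {B,C,D,E,G}; column 5 has {A,B,E,G} → F.
Cell (r3,c7): row 3 has {B,C,D,E,F,G}; column 7 has {B,C,D,F,G} → A.
Cell (r4,c3): row 4 has {A,B,C,E}; column 3 has {A,B,E,F,G} → D.
Cell (r4,c4): row 4 has {A,B,C,D,E}; column 4 has {B,C,D,E,G} → F.
Cell (r5,c2): row 5 has {A,B,C,E,G}; column 2 has {B,C,E,F} → D.
Cell (r6,c1): row 6 has {A,B,C,E,F,G}; column 1 has {A,B,C,E} → D.
Cell (r7,c4): row 7 has {B,D,E,F}; column 4 has {B,C,D,E,F,G} → A.
Cell (r7,c5): row 7 has {A,B,D,E,F}; column 5 has {A,B,E,F,G} → C.
Cell (r7,c6): row 7 has {A,B,C,D,E,F}; column 6 has {A,B,C,D,E} → G.
Cell (r1,c3): row 1 has {B}; column 3 has {A,B,D,E,F,G} → C.
Cell (r1,c5): row 1 has {B,C}; column 5 has {A,B,C,E,F,G} → D.
Cell (r1,c6): row 1 has {B,C,D}; column 6 has {A,B,C,D,E,G} → F.
Cell (r1,c7): row 1 has {B,C,D,F}; column 7 has {A,B,C,D,F,G} → E.
Cell (r4,c2): row 4 has {A,B,C,D,E,F}; column 2 has {B,C,D,E,F} → G.
Cell (r5,c1): row 5 has {A,B,C,D,E,G}; column 1 has {A,B,C,D,E} → F.
Cell (r1,c1): row 1 has {B,C,D,E,F}; column 1 has {A,B,C,D,E,F} → G.
Cell (r1,c2): row 1 has {B,C,D,E,F,G}; column 2 has {B,C,D,E,F,G} → A.

G A C B D F E / A F E G B D C / B C G D F E A / C G D F E A B / F D B E A C G / D E A C G B F / E B F A C G D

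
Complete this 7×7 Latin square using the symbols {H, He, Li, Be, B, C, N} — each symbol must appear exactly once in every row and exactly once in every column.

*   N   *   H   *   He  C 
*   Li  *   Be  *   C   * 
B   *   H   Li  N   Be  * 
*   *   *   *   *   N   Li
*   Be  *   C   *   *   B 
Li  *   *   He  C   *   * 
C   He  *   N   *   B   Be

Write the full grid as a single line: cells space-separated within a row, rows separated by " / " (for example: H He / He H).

Cell (r1,c1): row 1 has {H,He,C,N}; column 1 has {Li,B,C} → Be.
Cell (r3,c2): row 3 has {H,Li,Be,B,N}; column 2 has {He,Li,Be,N} → C.
Cell (r3,c7): row 3 has {H,Li,Be,B,C,N}; column 7 has {Li,Be,B,C} → He.
Cell (r4,c4): row 4 has {Li,N}; column 4 has {H,He,Li,Be,C,N} → B.
Cell (r6,c6): row 6 has {He,Li,C}; column 6 has {He,Be,B,C,N} → H.
Cell (r6,c7): row 6 has {H,He,Li,C}; column 7 has {He,Li,Be,B,C} → N.
Cell (r7,c3): row 7 has {He,Be,B,C,N}; column 3 has {H} → Li.
Cell (r7,c5): row 7 has {He,Li,Be,B,C,N}; column 5 has {C,N} → H.
Cell (r1,c3): row 1 has {H,He,Be,C,N}; column 3 has {H,Li} → B.
Cell (r1,c5): row 1 has {H,He,Be,B,C,N}; column 5 has {H,C,N} → Li.
Cell (r2,c7): row 2 has {Li,Be,C}; column 7 has {He,Li,Be,B,C,N} → H.
Cell (r4,c2): row 4 has {Li,B,N}; column 2 has {He,Li,Be,C,N} → H.
Cell (r5,c5): row 5 has {Be,B,C}; column 5 has {H,Li,C,N} → He.
Cell (r5,c6): row 5 has {He,Be,B,C}; column 6 has {H,He,Be,B,C,N} → Li.
Cell (r6,c2): row 6 has {H,He,Li,C,N}; column 2 has {H,He,Li,Be,C,N} → B.
Cell (r6,c3): row 6 has {H,He,Li,B,C,N}; column 3 has {H,Li,B} → Be.
Cell (r2,c5): row 2 has {H,Li,Be,C}; column 5 has {H,He,Li,C,N} → B.
Cell (r4,c1): row 4 has {H,Li,B,N}; column 1 has {Li,Be,B,C} → He.
Cell (r4,c3): row 4 has {H,He,Li,B,N}; column 3 has {H,Li,Be,B} → C.
Cell (r4,c5): row 4 has {H,He,Li,B,C,N}; column 5 has {H,He,Li,B,C,N} → Be.
Cell (r5,c3): row 5 has {He,Li,Be,B,C}; column 3 has {H,Li,Be,B,C} → N.
Cell (r2,c1): row 2 has {H,Li,Be,B,C}; column 1 has {He,Li,Be,B,C} → N.
Cell (r2,c3): row 2 has {H,Li,Be,B,C,N}; column 3 has {H,Li,Be,B,C,N} → He.
Cell (r5,c1): row 5 has {He,Li,Be,B,C,N}; column 1 has {He,Li,Be,B,C,N} → H.

Be N B H Li He C / N Li He Be B C H / B C H Li N Be He / He H C B Be N Li / H Be N C He Li B / Li B Be He C H N / C He Li N H B Be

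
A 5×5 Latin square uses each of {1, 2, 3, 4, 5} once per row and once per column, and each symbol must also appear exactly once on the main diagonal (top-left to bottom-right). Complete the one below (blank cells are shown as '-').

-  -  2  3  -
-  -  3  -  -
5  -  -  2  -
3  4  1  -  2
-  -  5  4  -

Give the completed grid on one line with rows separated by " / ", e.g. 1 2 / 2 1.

1 5 2 3 4 / 4 2 3 1 5 / 5 3 4 2 1 / 3 4 1 5 2 / 2 1 5 4 3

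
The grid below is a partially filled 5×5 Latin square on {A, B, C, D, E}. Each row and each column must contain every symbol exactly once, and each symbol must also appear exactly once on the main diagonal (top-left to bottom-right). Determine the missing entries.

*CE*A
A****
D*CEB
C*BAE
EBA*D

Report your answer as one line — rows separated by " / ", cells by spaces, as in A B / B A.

(r1,c1) = B
(r1,c4) = D
(r2,c2) = E
(r2,c3) = D
(r2,c5) = C
(r3,c2) = A
(r4,c2) = D
(r5,c4) = C
(r2,c4) = B

B C E D A / A E D B C / D A C E B / C D B A E / E B A C D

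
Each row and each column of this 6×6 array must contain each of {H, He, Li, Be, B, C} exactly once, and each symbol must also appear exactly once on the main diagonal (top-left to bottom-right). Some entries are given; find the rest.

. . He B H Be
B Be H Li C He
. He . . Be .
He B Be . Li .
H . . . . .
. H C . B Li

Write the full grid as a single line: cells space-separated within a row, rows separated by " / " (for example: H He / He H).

C Li He B H Be / B Be H Li C He / Li He B C Be H / He B Be H Li C / H C Li Be He B / Be H C He B Li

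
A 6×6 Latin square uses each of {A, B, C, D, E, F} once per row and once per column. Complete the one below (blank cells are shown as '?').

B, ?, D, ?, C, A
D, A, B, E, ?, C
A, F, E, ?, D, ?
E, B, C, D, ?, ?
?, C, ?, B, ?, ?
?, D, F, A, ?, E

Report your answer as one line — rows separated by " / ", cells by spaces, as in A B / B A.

(r1,c2) = E
(r1,c4) = F
(r2,c5) = F
(r3,c4) = C
(r3,c6) = B
(r4,c5) = A
(r4,c6) = F
(r5,c1) = F
(r5,c3) = A
(r5,c5) = E
(r5,c6) = D
(r6,c1) = C
(r6,c5) = B

B E D F C A / D A B E F C / A F E C D B / E B C D A F / F C A B E D / C D F A B E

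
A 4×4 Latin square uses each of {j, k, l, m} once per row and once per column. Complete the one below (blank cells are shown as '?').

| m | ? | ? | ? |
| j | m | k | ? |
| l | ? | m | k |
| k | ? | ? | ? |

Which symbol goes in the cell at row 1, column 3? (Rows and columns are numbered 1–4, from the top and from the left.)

At row 2, column 4: row 2 has {j,k,m}; column 4 has {k}; that leaves l.
At row 3, column 2: row 3 has {k,l,m}; column 2 has {m}; that leaves j.
At row 4, column 2: row 4 has {k}; column 2 has {j,m}; that leaves l.
At row 4, column 3: row 4 has {k,l}; column 3 has {k,m}; that leaves j.
At row 4, column 4: row 4 has {j,k,l}; column 4 has {k,l}; that leaves m.
At row 1, column 2: row 1 has {m}; column 2 has {j,l,m}; that leaves k.
At row 1, column 3: row 1 has {k,m}; column 3 has {j,k,m}; that leaves l.

l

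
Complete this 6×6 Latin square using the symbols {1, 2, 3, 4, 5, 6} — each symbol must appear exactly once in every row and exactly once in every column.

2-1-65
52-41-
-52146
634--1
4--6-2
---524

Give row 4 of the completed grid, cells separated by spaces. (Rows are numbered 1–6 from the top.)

6 3 4 2 5 1

(r1,c2) = 4
(r1,c4) = 3
(r2,c6) = 3
(r3,c1) = 3
(r4,c4) = 2
(r4,c5) = 5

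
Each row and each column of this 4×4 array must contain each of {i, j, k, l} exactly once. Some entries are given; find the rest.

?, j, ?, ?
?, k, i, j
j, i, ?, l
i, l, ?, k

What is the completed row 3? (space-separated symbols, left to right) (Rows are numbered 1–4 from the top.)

(r1,c4) = i
(r2,c1) = l
(r3,c3) = k

j i k l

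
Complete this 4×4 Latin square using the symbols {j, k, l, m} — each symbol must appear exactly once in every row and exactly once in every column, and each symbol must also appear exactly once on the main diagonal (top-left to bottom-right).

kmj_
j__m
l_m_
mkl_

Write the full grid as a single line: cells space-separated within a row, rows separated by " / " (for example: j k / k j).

k m j l / j l k m / l j m k / m k l j

(r1,c4) = l
(r2,c2) = l
(r2,c3) = k
(r3,c2) = j
(r3,c4) = k
(r4,c4) = j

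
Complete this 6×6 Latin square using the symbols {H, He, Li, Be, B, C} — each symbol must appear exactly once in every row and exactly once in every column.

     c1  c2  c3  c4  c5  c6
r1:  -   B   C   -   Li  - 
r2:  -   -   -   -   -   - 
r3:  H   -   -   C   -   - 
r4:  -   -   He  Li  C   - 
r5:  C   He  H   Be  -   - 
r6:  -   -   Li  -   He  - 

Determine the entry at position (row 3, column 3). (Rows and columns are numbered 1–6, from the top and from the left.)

B

(r5,c5): row 5 has {H,He,Be,C}; column 5 has {He,Li,C}, so it must be B.
(r5,c6): row 5 has {H,He,Be,B,C}; column 6 is empty so far, so it must be Li.
(r3,c5): row 3 has {H,C}; column 5 has {He,Li,B,C}, so it must be Be.
(r2,c5): row 2 is empty so far; column 5 has {He,Li,Be,B,C}, so it must be H.
(r3,c2): row 3 has {H,Be,C}; column 2 has {He,B}, so it must be Li.
(r3,c3): row 3 has {H,Li,Be,C}; column 3 has {H,He,Li,C}, so it must be B.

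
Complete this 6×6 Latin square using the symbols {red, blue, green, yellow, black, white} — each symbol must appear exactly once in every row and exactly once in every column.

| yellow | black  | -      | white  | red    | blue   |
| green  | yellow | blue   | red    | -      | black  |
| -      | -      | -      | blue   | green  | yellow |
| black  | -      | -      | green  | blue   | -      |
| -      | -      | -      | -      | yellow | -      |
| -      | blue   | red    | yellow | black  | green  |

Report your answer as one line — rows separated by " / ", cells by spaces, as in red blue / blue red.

yellow black green white red blue / green yellow blue red white black / red white black blue green yellow / black red yellow green blue white / blue green white black yellow red / white blue red yellow black green

At row 1, column 3: row 1 has {red,blue,yellow,black,white}; column 3 has {red,blue}; that leaves green.
At row 2, column 5: row 2 has {red,blue,green,yellow,black}; column 5 has {red,blue,green,yellow,black}; that leaves white.
At row 5, column 4: row 5 has {yellow}; column 4 has {red,blue,green,yellow,white}; that leaves black.
At row 6, column 1: row 6 has {red,blue,green,yellow,black}; column 1 has {green,yellow,black}; that leaves white.
At row 3, column 1: row 3 has {blue,green,yellow}; column 1 has {green,yellow,black,white}; that leaves red.
At row 3, column 2: row 3 has {red,blue,green,yellow}; column 2 has {blue,yellow,black}; that leaves white.
At row 3, column 3: row 3 has {red,blue,green,yellow,white}; column 3 has {red,blue,green}; that leaves black.
At row 4, column 2: row 4 has {blue,green,black}; column 2 has {blue,yellow,black,white}; that leaves red.
At row 4, column 6: row 4 has {red,blue,green,black}; column 6 has {blue,green,yellow,black}; that leaves white.
At row 5, column 1: row 5 has {yellow,black}; column 1 has {red,green,yellow,black,white}; that leaves blue.
At row 5, column 2: row 5 has {blue,yellow,black}; column 2 has {red,blue,yellow,black,white}; that leaves green.
At row 5, column 3: row 5 has {blue,green,yellow,black}; column 3 has {red,blue,green,black}; that leaves white.
At row 5, column 6: row 5 has {blue,green,yellow,black,white}; column 6 has {blue,green,yellow,black,white}; that leaves red.
At row 4, column 3: row 4 has {red,blue,green,black,white}; column 3 has {red,blue,green,black,white}; that leaves yellow.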